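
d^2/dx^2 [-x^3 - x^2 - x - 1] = -6*x - 2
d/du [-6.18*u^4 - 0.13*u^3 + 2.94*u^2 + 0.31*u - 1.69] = -24.72*u^3 - 0.39*u^2 + 5.88*u + 0.31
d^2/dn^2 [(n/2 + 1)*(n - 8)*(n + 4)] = 3*n - 2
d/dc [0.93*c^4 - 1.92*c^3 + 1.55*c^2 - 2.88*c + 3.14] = 3.72*c^3 - 5.76*c^2 + 3.1*c - 2.88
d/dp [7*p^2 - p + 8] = 14*p - 1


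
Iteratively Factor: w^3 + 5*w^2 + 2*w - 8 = (w - 1)*(w^2 + 6*w + 8) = (w - 1)*(w + 2)*(w + 4)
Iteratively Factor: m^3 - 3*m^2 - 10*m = (m)*(m^2 - 3*m - 10) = m*(m - 5)*(m + 2)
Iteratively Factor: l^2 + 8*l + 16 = (l + 4)*(l + 4)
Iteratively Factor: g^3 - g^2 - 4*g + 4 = (g + 2)*(g^2 - 3*g + 2) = (g - 1)*(g + 2)*(g - 2)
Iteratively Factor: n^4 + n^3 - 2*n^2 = (n + 2)*(n^3 - n^2) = (n - 1)*(n + 2)*(n^2) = n*(n - 1)*(n + 2)*(n)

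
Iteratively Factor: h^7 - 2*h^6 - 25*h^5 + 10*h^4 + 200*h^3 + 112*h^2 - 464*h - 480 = (h - 2)*(h^6 - 25*h^4 - 40*h^3 + 120*h^2 + 352*h + 240) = (h - 2)*(h + 2)*(h^5 - 2*h^4 - 21*h^3 + 2*h^2 + 116*h + 120) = (h - 3)*(h - 2)*(h + 2)*(h^4 + h^3 - 18*h^2 - 52*h - 40) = (h - 3)*(h - 2)*(h + 2)^2*(h^3 - h^2 - 16*h - 20) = (h - 3)*(h - 2)*(h + 2)^3*(h^2 - 3*h - 10) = (h - 5)*(h - 3)*(h - 2)*(h + 2)^3*(h + 2)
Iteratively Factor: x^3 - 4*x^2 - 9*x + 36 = (x - 4)*(x^2 - 9) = (x - 4)*(x - 3)*(x + 3)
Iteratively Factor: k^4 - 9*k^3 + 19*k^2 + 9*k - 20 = (k - 4)*(k^3 - 5*k^2 - k + 5) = (k - 4)*(k + 1)*(k^2 - 6*k + 5) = (k - 5)*(k - 4)*(k + 1)*(k - 1)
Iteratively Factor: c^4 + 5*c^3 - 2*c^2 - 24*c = (c - 2)*(c^3 + 7*c^2 + 12*c) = (c - 2)*(c + 4)*(c^2 + 3*c) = c*(c - 2)*(c + 4)*(c + 3)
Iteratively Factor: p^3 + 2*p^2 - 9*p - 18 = (p + 2)*(p^2 - 9) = (p + 2)*(p + 3)*(p - 3)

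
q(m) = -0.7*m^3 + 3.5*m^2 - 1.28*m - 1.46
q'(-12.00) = -387.68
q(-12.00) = 1727.50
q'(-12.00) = -387.68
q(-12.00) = 1727.50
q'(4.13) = -8.19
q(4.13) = 3.64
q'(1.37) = 4.37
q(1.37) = 1.56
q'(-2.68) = -35.12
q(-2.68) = 40.58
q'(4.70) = -14.77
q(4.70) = -2.84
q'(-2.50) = -31.90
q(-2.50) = 34.55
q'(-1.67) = -18.83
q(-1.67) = 13.70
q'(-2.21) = -27.01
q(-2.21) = 26.02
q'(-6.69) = -142.10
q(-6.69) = 373.34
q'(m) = -2.1*m^2 + 7.0*m - 1.28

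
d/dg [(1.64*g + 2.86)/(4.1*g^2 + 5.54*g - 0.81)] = (6.724*g^2 + 9.0856*g - (1.64*g + 2.86)*(8.2*g + 5.54) - 1.3284)/(4.1*g^2 + 5.54*g - 0.81)^2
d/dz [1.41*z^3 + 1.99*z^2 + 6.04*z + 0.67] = 4.23*z^2 + 3.98*z + 6.04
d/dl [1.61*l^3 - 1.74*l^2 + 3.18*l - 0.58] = 4.83*l^2 - 3.48*l + 3.18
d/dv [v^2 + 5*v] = 2*v + 5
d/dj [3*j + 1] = 3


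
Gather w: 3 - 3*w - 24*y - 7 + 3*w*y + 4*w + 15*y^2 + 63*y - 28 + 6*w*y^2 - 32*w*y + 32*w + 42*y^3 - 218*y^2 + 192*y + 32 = w*(6*y^2 - 29*y + 33) + 42*y^3 - 203*y^2 + 231*y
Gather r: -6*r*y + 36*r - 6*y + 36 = r*(36 - 6*y) - 6*y + 36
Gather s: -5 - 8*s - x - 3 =-8*s - x - 8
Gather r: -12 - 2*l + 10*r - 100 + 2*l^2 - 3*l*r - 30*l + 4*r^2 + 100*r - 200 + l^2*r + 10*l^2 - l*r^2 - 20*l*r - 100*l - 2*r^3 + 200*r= 12*l^2 - 132*l - 2*r^3 + r^2*(4 - l) + r*(l^2 - 23*l + 310) - 312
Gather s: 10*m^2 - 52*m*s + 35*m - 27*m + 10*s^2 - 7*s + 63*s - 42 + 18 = 10*m^2 + 8*m + 10*s^2 + s*(56 - 52*m) - 24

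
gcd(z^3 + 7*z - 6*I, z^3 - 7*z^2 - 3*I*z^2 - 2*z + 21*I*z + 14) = z^2 - 3*I*z - 2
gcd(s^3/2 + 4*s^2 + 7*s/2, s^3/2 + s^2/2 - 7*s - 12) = 1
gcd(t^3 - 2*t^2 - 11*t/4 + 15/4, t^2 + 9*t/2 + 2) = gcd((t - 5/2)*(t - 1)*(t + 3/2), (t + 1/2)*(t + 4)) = 1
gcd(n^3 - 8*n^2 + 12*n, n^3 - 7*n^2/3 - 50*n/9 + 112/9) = n - 2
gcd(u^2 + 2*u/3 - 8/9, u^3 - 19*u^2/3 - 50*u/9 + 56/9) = u^2 + 2*u/3 - 8/9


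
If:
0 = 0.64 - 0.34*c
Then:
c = 1.88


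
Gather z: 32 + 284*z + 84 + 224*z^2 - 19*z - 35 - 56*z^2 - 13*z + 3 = 168*z^2 + 252*z + 84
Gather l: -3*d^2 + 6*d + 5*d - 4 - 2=-3*d^2 + 11*d - 6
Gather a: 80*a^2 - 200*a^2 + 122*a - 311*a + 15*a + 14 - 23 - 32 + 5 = -120*a^2 - 174*a - 36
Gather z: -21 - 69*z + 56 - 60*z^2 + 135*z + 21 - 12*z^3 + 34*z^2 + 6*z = -12*z^3 - 26*z^2 + 72*z + 56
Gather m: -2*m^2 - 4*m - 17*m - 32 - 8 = -2*m^2 - 21*m - 40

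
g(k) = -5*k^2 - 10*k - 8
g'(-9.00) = 80.00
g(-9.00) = -323.00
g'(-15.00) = 140.00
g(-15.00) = -983.00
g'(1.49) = -24.90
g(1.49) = -34.00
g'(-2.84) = 18.40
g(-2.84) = -19.93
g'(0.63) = -16.30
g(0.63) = -16.28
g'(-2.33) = 13.30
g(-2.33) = -11.84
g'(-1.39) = 3.90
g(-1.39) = -3.76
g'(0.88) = -18.80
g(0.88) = -20.67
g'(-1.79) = 7.90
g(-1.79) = -6.12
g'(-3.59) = 25.90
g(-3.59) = -36.54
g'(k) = -10*k - 10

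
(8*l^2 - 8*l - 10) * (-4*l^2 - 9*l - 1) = -32*l^4 - 40*l^3 + 104*l^2 + 98*l + 10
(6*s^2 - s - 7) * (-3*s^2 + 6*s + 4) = -18*s^4 + 39*s^3 + 39*s^2 - 46*s - 28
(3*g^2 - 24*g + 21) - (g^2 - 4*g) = 2*g^2 - 20*g + 21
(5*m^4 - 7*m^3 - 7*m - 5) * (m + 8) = 5*m^5 + 33*m^4 - 56*m^3 - 7*m^2 - 61*m - 40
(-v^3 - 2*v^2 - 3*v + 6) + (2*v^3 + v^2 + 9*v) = v^3 - v^2 + 6*v + 6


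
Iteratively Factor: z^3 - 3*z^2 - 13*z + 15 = (z - 1)*(z^2 - 2*z - 15) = (z - 1)*(z + 3)*(z - 5)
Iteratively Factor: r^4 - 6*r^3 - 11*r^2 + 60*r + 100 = (r - 5)*(r^3 - r^2 - 16*r - 20) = (r - 5)*(r + 2)*(r^2 - 3*r - 10) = (r - 5)*(r + 2)^2*(r - 5)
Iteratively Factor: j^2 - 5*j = (j - 5)*(j)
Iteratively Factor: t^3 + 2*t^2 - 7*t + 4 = (t - 1)*(t^2 + 3*t - 4) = (t - 1)^2*(t + 4)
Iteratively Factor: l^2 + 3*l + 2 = (l + 2)*(l + 1)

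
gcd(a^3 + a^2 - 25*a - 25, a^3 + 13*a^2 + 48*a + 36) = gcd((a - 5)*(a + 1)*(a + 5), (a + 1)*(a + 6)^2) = a + 1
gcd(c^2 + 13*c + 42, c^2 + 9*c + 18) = c + 6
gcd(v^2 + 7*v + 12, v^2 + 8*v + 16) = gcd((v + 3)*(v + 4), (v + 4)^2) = v + 4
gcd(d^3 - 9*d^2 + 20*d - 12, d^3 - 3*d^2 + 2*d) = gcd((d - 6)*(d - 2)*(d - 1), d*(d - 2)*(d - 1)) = d^2 - 3*d + 2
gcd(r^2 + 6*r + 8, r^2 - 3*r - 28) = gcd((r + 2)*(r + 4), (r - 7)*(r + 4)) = r + 4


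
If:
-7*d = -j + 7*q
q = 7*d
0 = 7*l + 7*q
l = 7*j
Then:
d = 0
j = 0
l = 0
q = 0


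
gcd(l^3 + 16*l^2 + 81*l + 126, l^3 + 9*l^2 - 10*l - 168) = l^2 + 13*l + 42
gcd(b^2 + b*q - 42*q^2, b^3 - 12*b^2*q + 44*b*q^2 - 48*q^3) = -b + 6*q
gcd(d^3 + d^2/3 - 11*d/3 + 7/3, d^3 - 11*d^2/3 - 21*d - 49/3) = d + 7/3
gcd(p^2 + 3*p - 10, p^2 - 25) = p + 5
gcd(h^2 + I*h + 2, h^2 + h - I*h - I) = h - I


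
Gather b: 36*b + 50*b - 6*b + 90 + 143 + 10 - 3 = 80*b + 240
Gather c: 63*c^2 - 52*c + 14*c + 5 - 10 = 63*c^2 - 38*c - 5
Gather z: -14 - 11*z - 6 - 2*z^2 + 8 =-2*z^2 - 11*z - 12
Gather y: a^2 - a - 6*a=a^2 - 7*a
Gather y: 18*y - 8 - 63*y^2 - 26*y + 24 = -63*y^2 - 8*y + 16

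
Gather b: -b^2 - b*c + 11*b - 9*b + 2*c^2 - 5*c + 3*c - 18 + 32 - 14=-b^2 + b*(2 - c) + 2*c^2 - 2*c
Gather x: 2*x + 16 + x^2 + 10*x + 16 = x^2 + 12*x + 32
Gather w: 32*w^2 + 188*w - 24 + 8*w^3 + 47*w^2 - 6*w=8*w^3 + 79*w^2 + 182*w - 24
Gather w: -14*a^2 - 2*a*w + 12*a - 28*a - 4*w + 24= -14*a^2 - 16*a + w*(-2*a - 4) + 24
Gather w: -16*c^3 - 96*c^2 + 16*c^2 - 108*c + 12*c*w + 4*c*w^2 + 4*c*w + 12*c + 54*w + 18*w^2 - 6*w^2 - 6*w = -16*c^3 - 80*c^2 - 96*c + w^2*(4*c + 12) + w*(16*c + 48)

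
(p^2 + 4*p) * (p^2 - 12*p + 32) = p^4 - 8*p^3 - 16*p^2 + 128*p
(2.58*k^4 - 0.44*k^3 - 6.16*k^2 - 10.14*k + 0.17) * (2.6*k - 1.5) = 6.708*k^5 - 5.014*k^4 - 15.356*k^3 - 17.124*k^2 + 15.652*k - 0.255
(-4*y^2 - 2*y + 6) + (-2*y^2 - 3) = -6*y^2 - 2*y + 3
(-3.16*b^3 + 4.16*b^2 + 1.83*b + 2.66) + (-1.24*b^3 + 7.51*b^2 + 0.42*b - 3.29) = -4.4*b^3 + 11.67*b^2 + 2.25*b - 0.63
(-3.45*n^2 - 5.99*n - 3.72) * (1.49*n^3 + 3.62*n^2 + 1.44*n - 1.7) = -5.1405*n^5 - 21.4141*n^4 - 32.1946*n^3 - 16.227*n^2 + 4.8262*n + 6.324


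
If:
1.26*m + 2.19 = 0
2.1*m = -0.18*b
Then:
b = 20.28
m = -1.74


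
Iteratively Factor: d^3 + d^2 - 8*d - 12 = (d - 3)*(d^2 + 4*d + 4) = (d - 3)*(d + 2)*(d + 2)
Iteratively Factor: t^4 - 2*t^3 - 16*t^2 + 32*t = (t - 2)*(t^3 - 16*t) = (t - 2)*(t + 4)*(t^2 - 4*t) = (t - 4)*(t - 2)*(t + 4)*(t)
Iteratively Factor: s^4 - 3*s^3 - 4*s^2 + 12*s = (s - 2)*(s^3 - s^2 - 6*s) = (s - 2)*(s + 2)*(s^2 - 3*s) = (s - 3)*(s - 2)*(s + 2)*(s)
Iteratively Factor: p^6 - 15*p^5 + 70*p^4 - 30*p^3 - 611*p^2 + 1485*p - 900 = (p + 3)*(p^5 - 18*p^4 + 124*p^3 - 402*p^2 + 595*p - 300) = (p - 3)*(p + 3)*(p^4 - 15*p^3 + 79*p^2 - 165*p + 100) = (p - 5)*(p - 3)*(p + 3)*(p^3 - 10*p^2 + 29*p - 20) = (p - 5)*(p - 4)*(p - 3)*(p + 3)*(p^2 - 6*p + 5) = (p - 5)^2*(p - 4)*(p - 3)*(p + 3)*(p - 1)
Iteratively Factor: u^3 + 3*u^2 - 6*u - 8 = (u + 1)*(u^2 + 2*u - 8) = (u - 2)*(u + 1)*(u + 4)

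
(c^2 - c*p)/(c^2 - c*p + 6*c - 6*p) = c/(c + 6)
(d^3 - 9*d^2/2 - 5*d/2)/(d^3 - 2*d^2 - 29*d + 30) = d*(2*d^2 - 9*d - 5)/(2*(d^3 - 2*d^2 - 29*d + 30))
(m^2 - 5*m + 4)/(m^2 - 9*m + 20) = (m - 1)/(m - 5)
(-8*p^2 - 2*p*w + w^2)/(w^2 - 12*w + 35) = (-8*p^2 - 2*p*w + w^2)/(w^2 - 12*w + 35)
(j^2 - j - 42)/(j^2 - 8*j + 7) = (j + 6)/(j - 1)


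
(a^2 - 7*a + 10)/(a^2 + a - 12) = (a^2 - 7*a + 10)/(a^2 + a - 12)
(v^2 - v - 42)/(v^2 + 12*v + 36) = (v - 7)/(v + 6)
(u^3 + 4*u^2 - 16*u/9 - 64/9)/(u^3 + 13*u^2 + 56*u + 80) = (u^2 - 16/9)/(u^2 + 9*u + 20)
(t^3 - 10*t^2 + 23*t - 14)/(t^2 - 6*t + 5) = (t^2 - 9*t + 14)/(t - 5)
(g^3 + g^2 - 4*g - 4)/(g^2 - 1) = (g^2 - 4)/(g - 1)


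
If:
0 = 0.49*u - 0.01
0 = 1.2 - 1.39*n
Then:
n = 0.86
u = 0.02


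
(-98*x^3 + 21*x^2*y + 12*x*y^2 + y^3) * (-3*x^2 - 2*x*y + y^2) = 294*x^5 + 133*x^4*y - 176*x^3*y^2 - 6*x^2*y^3 + 10*x*y^4 + y^5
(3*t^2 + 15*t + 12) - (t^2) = 2*t^2 + 15*t + 12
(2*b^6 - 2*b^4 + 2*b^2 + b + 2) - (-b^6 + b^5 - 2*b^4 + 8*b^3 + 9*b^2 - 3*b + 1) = 3*b^6 - b^5 - 8*b^3 - 7*b^2 + 4*b + 1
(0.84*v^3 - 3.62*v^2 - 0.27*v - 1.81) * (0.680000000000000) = 0.5712*v^3 - 2.4616*v^2 - 0.1836*v - 1.2308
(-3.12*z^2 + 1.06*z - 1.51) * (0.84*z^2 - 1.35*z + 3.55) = -2.6208*z^4 + 5.1024*z^3 - 13.7754*z^2 + 5.8015*z - 5.3605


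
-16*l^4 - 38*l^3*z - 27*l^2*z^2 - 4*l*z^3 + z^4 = (-8*l + z)*(l + z)^2*(2*l + z)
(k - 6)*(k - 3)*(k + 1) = k^3 - 8*k^2 + 9*k + 18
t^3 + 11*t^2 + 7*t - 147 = (t - 3)*(t + 7)^2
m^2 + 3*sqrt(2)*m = m*(m + 3*sqrt(2))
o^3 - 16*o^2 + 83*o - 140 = (o - 7)*(o - 5)*(o - 4)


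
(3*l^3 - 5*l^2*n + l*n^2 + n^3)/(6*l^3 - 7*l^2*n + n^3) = (l - n)/(2*l - n)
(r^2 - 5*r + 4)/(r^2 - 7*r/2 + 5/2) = 2*(r - 4)/(2*r - 5)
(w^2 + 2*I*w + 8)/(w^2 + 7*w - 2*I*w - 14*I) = (w + 4*I)/(w + 7)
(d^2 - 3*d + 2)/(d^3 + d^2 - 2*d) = (d - 2)/(d*(d + 2))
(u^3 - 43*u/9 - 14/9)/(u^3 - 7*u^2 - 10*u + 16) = (u^2 - 2*u - 7/9)/(u^2 - 9*u + 8)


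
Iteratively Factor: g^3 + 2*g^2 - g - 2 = (g + 1)*(g^2 + g - 2) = (g + 1)*(g + 2)*(g - 1)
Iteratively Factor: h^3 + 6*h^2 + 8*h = (h + 2)*(h^2 + 4*h) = (h + 2)*(h + 4)*(h)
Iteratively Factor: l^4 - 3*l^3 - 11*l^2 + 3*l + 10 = (l + 1)*(l^3 - 4*l^2 - 7*l + 10) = (l + 1)*(l + 2)*(l^2 - 6*l + 5) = (l - 5)*(l + 1)*(l + 2)*(l - 1)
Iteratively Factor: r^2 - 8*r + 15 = (r - 3)*(r - 5)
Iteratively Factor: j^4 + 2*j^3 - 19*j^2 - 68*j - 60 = (j + 2)*(j^3 - 19*j - 30) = (j + 2)*(j + 3)*(j^2 - 3*j - 10) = (j + 2)^2*(j + 3)*(j - 5)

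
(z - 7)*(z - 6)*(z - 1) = z^3 - 14*z^2 + 55*z - 42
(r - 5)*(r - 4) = r^2 - 9*r + 20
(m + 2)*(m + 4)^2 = m^3 + 10*m^2 + 32*m + 32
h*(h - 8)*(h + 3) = h^3 - 5*h^2 - 24*h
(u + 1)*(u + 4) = u^2 + 5*u + 4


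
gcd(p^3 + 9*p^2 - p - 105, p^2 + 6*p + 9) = 1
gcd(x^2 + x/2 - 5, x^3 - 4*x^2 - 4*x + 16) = x - 2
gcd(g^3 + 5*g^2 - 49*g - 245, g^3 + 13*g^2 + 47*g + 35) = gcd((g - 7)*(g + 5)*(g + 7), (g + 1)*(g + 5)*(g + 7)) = g^2 + 12*g + 35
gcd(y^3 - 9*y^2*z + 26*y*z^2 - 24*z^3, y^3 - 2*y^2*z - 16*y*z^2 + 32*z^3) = y^2 - 6*y*z + 8*z^2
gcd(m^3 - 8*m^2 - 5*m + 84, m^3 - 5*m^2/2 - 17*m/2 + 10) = m - 4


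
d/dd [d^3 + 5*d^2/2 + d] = 3*d^2 + 5*d + 1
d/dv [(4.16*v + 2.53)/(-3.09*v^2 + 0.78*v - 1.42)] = (12.8544*v^2 + 15.6354*v - 7.8806)/(9.5481*v^4 - 4.8204*v^3 + 9.384*v^2 - 2.2152*v + 2.0164)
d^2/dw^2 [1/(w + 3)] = 2/(w + 3)^3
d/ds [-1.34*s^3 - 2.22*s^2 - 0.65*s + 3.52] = -4.02*s^2 - 4.44*s - 0.65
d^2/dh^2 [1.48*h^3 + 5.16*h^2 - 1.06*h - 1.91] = 8.88*h + 10.32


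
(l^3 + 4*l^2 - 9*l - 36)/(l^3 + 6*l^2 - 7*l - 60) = (l + 3)/(l + 5)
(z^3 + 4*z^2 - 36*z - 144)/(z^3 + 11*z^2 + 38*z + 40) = (z^2 - 36)/(z^2 + 7*z + 10)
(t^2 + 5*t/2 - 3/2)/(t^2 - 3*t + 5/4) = 2*(t + 3)/(2*t - 5)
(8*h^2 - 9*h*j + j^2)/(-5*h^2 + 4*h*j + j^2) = (-8*h + j)/(5*h + j)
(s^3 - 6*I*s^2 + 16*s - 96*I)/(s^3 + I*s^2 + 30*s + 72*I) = (s - 4*I)/(s + 3*I)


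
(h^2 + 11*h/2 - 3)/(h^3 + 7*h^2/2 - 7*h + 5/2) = (h + 6)/(h^2 + 4*h - 5)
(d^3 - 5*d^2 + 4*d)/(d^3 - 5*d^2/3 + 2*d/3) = 3*(d - 4)/(3*d - 2)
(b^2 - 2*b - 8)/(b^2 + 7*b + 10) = (b - 4)/(b + 5)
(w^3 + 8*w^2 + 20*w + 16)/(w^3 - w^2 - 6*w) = (w^2 + 6*w + 8)/(w*(w - 3))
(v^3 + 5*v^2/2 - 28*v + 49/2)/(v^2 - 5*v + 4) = (2*v^2 + 7*v - 49)/(2*(v - 4))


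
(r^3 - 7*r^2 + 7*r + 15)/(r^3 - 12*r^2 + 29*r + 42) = (r^2 - 8*r + 15)/(r^2 - 13*r + 42)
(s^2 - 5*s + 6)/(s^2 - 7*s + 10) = (s - 3)/(s - 5)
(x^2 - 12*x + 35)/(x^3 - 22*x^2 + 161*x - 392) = (x - 5)/(x^2 - 15*x + 56)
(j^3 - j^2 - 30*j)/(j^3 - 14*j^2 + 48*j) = (j + 5)/(j - 8)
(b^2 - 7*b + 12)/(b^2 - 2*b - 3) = (b - 4)/(b + 1)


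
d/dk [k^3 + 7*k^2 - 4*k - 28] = 3*k^2 + 14*k - 4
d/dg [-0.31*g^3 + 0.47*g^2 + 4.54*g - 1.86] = -0.93*g^2 + 0.94*g + 4.54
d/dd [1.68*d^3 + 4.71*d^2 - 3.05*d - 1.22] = 5.04*d^2 + 9.42*d - 3.05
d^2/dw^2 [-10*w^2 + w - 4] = -20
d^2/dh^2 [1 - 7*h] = 0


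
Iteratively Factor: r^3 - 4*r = (r)*(r^2 - 4) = r*(r + 2)*(r - 2)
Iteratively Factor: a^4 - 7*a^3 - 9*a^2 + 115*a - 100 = (a - 1)*(a^3 - 6*a^2 - 15*a + 100) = (a - 1)*(a + 4)*(a^2 - 10*a + 25) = (a - 5)*(a - 1)*(a + 4)*(a - 5)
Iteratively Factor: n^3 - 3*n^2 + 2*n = (n - 2)*(n^2 - n) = n*(n - 2)*(n - 1)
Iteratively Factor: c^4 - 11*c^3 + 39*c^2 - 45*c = (c - 3)*(c^3 - 8*c^2 + 15*c) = (c - 3)^2*(c^2 - 5*c) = c*(c - 3)^2*(c - 5)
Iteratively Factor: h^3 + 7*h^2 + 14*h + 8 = (h + 1)*(h^2 + 6*h + 8) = (h + 1)*(h + 2)*(h + 4)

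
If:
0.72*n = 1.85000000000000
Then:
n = 2.57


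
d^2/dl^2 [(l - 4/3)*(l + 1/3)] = 2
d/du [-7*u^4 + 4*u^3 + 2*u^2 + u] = -28*u^3 + 12*u^2 + 4*u + 1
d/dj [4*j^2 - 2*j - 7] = 8*j - 2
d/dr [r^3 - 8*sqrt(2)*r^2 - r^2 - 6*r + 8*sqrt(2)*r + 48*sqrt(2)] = 3*r^2 - 16*sqrt(2)*r - 2*r - 6 + 8*sqrt(2)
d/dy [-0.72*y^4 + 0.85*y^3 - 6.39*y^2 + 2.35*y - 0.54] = -2.88*y^3 + 2.55*y^2 - 12.78*y + 2.35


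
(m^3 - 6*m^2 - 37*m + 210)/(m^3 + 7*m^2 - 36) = (m^2 - 12*m + 35)/(m^2 + m - 6)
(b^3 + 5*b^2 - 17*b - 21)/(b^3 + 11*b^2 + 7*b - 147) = (b + 1)/(b + 7)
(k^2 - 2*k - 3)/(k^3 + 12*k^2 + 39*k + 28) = (k - 3)/(k^2 + 11*k + 28)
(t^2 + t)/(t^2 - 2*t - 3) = t/(t - 3)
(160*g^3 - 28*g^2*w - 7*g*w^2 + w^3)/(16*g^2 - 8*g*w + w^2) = (-40*g^2 - 3*g*w + w^2)/(-4*g + w)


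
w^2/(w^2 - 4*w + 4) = w^2/(w^2 - 4*w + 4)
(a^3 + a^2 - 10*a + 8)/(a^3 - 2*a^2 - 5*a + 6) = (a^2 + 2*a - 8)/(a^2 - a - 6)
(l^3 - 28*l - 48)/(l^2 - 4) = (l^2 - 2*l - 24)/(l - 2)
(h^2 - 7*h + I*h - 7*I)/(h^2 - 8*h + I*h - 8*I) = (h - 7)/(h - 8)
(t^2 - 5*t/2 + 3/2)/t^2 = 1 - 5/(2*t) + 3/(2*t^2)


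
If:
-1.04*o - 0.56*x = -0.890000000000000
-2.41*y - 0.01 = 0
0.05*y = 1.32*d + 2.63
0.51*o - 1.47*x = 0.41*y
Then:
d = -1.99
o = 0.72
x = 0.25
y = -0.00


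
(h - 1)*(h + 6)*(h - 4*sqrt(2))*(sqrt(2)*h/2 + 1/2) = sqrt(2)*h^4/2 - 7*h^3/2 + 5*sqrt(2)*h^3/2 - 35*h^2/2 - 5*sqrt(2)*h^2 - 10*sqrt(2)*h + 21*h + 12*sqrt(2)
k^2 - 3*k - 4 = (k - 4)*(k + 1)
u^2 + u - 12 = (u - 3)*(u + 4)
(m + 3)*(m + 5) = m^2 + 8*m + 15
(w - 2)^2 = w^2 - 4*w + 4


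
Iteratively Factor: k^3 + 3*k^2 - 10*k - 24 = (k + 4)*(k^2 - k - 6) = (k - 3)*(k + 4)*(k + 2)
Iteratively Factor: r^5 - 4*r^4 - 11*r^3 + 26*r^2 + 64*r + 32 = (r + 1)*(r^4 - 5*r^3 - 6*r^2 + 32*r + 32) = (r + 1)*(r + 2)*(r^3 - 7*r^2 + 8*r + 16) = (r - 4)*(r + 1)*(r + 2)*(r^2 - 3*r - 4) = (r - 4)*(r + 1)^2*(r + 2)*(r - 4)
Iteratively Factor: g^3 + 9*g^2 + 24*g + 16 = (g + 1)*(g^2 + 8*g + 16) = (g + 1)*(g + 4)*(g + 4)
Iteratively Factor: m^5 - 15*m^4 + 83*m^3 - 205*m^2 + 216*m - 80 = (m - 4)*(m^4 - 11*m^3 + 39*m^2 - 49*m + 20) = (m - 5)*(m - 4)*(m^3 - 6*m^2 + 9*m - 4) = (m - 5)*(m - 4)*(m - 1)*(m^2 - 5*m + 4) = (m - 5)*(m - 4)^2*(m - 1)*(m - 1)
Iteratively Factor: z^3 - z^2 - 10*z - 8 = (z - 4)*(z^2 + 3*z + 2) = (z - 4)*(z + 2)*(z + 1)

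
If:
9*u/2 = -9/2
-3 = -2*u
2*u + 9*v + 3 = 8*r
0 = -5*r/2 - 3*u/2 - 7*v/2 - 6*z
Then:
No Solution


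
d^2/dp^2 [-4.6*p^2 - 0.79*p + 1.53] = -9.20000000000000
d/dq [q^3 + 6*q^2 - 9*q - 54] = 3*q^2 + 12*q - 9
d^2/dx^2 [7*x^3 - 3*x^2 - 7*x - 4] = 42*x - 6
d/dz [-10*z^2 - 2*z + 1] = -20*z - 2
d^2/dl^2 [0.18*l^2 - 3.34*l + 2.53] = 0.360000000000000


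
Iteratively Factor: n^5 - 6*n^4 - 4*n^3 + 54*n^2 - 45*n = (n)*(n^4 - 6*n^3 - 4*n^2 + 54*n - 45) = n*(n - 5)*(n^3 - n^2 - 9*n + 9) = n*(n - 5)*(n - 3)*(n^2 + 2*n - 3) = n*(n - 5)*(n - 3)*(n - 1)*(n + 3)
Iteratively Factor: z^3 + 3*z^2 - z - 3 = (z + 3)*(z^2 - 1) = (z + 1)*(z + 3)*(z - 1)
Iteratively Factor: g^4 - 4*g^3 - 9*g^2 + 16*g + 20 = (g - 2)*(g^3 - 2*g^2 - 13*g - 10) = (g - 2)*(g + 2)*(g^2 - 4*g - 5) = (g - 2)*(g + 1)*(g + 2)*(g - 5)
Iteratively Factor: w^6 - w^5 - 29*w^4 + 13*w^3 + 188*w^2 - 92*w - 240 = (w + 4)*(w^5 - 5*w^4 - 9*w^3 + 49*w^2 - 8*w - 60) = (w - 5)*(w + 4)*(w^4 - 9*w^2 + 4*w + 12) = (w - 5)*(w - 2)*(w + 4)*(w^3 + 2*w^2 - 5*w - 6) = (w - 5)*(w - 2)*(w + 3)*(w + 4)*(w^2 - w - 2) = (w - 5)*(w - 2)*(w + 1)*(w + 3)*(w + 4)*(w - 2)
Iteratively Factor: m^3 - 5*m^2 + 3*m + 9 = (m - 3)*(m^2 - 2*m - 3) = (m - 3)^2*(m + 1)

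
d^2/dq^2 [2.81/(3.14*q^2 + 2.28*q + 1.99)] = (-55.410952*q^2 - 40.234704*q + 2.81*(6.28*q + 2.28)*(12.56*q + 4.56) - 35.117132)/(3.14*q^2 + 2.28*q + 1.99)^3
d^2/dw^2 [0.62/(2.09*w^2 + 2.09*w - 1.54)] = (-5.416444*w^2 - 5.416444*w + 0.62*(4.18*w + 2.09)*(8.36*w + 4.18) + 3.991064)/(2.09*w^2 + 2.09*w - 1.54)^3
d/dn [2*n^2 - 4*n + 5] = 4*n - 4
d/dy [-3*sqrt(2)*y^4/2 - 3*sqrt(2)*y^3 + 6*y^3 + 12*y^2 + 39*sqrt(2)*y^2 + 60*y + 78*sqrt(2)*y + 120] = -6*sqrt(2)*y^3 - 9*sqrt(2)*y^2 + 18*y^2 + 24*y + 78*sqrt(2)*y + 60 + 78*sqrt(2)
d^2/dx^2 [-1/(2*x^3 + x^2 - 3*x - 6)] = 2*((6*x + 1)*(2*x^3 + x^2 - 3*x - 6) - (6*x^2 + 2*x - 3)^2)/(2*x^3 + x^2 - 3*x - 6)^3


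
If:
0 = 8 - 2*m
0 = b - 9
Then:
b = 9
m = 4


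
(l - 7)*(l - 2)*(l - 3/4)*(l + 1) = l^4 - 35*l^3/4 + 11*l^2 + 41*l/4 - 21/2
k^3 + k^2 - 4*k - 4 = (k - 2)*(k + 1)*(k + 2)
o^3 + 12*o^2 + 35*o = o*(o + 5)*(o + 7)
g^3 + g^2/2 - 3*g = g*(g - 3/2)*(g + 2)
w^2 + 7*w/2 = w*(w + 7/2)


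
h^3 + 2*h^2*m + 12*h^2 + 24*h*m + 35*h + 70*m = (h + 5)*(h + 7)*(h + 2*m)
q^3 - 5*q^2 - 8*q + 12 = (q - 6)*(q - 1)*(q + 2)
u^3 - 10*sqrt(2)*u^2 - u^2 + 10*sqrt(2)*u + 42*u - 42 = (u - 1)*(u - 7*sqrt(2))*(u - 3*sqrt(2))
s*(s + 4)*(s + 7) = s^3 + 11*s^2 + 28*s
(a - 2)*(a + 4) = a^2 + 2*a - 8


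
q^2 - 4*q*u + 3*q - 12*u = (q + 3)*(q - 4*u)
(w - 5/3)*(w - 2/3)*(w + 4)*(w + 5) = w^4 + 20*w^3/3 + w^2/9 - 110*w/3 + 200/9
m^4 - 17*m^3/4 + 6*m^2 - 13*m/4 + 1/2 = (m - 2)*(m - 1)^2*(m - 1/4)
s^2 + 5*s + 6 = (s + 2)*(s + 3)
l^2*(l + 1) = l^3 + l^2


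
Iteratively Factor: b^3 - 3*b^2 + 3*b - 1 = (b - 1)*(b^2 - 2*b + 1) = (b - 1)^2*(b - 1)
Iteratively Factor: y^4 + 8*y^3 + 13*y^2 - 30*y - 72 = (y + 4)*(y^3 + 4*y^2 - 3*y - 18) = (y + 3)*(y + 4)*(y^2 + y - 6) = (y - 2)*(y + 3)*(y + 4)*(y + 3)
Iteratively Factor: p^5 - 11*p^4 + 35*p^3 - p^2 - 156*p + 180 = (p + 2)*(p^4 - 13*p^3 + 61*p^2 - 123*p + 90) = (p - 2)*(p + 2)*(p^3 - 11*p^2 + 39*p - 45) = (p - 3)*(p - 2)*(p + 2)*(p^2 - 8*p + 15) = (p - 3)^2*(p - 2)*(p + 2)*(p - 5)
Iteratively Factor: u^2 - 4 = (u + 2)*(u - 2)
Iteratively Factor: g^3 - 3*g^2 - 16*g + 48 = (g + 4)*(g^2 - 7*g + 12) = (g - 4)*(g + 4)*(g - 3)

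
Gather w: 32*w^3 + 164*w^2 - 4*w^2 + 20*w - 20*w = 32*w^3 + 160*w^2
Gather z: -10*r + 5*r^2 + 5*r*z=5*r^2 + 5*r*z - 10*r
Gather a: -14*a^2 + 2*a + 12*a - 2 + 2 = -14*a^2 + 14*a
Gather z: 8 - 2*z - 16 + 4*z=2*z - 8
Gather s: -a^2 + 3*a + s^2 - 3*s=-a^2 + 3*a + s^2 - 3*s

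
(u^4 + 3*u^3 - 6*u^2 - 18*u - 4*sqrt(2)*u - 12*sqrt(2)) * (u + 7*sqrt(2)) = u^5 + 3*u^4 + 7*sqrt(2)*u^4 - 6*u^3 + 21*sqrt(2)*u^3 - 46*sqrt(2)*u^2 - 18*u^2 - 138*sqrt(2)*u - 56*u - 168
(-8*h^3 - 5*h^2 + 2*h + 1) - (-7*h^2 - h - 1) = -8*h^3 + 2*h^2 + 3*h + 2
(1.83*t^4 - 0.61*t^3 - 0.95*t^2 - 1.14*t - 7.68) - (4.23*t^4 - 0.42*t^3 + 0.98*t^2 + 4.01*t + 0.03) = -2.4*t^4 - 0.19*t^3 - 1.93*t^2 - 5.15*t - 7.71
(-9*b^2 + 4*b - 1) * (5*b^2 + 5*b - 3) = -45*b^4 - 25*b^3 + 42*b^2 - 17*b + 3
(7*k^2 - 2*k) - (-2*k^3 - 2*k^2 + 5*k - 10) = 2*k^3 + 9*k^2 - 7*k + 10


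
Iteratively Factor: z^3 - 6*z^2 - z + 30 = (z - 5)*(z^2 - z - 6) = (z - 5)*(z + 2)*(z - 3)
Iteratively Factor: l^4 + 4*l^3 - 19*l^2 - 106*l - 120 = (l + 2)*(l^3 + 2*l^2 - 23*l - 60) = (l + 2)*(l + 3)*(l^2 - l - 20) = (l + 2)*(l + 3)*(l + 4)*(l - 5)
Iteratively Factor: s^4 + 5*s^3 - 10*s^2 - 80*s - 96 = (s + 3)*(s^3 + 2*s^2 - 16*s - 32) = (s - 4)*(s + 3)*(s^2 + 6*s + 8) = (s - 4)*(s + 3)*(s + 4)*(s + 2)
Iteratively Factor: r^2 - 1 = (r - 1)*(r + 1)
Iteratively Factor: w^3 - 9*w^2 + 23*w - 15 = (w - 3)*(w^2 - 6*w + 5) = (w - 5)*(w - 3)*(w - 1)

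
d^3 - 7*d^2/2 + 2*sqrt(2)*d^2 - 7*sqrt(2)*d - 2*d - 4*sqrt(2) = (d - 4)*(d + 1/2)*(d + 2*sqrt(2))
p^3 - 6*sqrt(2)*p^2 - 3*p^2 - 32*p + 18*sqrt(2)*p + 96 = (p - 3)*(p - 8*sqrt(2))*(p + 2*sqrt(2))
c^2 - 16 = (c - 4)*(c + 4)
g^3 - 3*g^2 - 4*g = g*(g - 4)*(g + 1)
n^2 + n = n*(n + 1)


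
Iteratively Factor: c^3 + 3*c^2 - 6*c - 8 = (c + 1)*(c^2 + 2*c - 8) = (c + 1)*(c + 4)*(c - 2)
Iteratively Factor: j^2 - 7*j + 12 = (j - 3)*(j - 4)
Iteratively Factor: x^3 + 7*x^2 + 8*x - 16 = (x + 4)*(x^2 + 3*x - 4) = (x - 1)*(x + 4)*(x + 4)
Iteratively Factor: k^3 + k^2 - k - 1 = (k - 1)*(k^2 + 2*k + 1) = (k - 1)*(k + 1)*(k + 1)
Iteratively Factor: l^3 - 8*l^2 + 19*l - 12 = (l - 3)*(l^2 - 5*l + 4) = (l - 4)*(l - 3)*(l - 1)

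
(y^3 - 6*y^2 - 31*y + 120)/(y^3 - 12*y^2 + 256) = (y^2 + 2*y - 15)/(y^2 - 4*y - 32)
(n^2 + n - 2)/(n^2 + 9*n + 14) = (n - 1)/(n + 7)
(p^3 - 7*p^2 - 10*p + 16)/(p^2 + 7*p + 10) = (p^2 - 9*p + 8)/(p + 5)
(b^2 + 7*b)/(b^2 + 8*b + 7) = b/(b + 1)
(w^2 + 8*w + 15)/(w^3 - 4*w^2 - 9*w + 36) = (w + 5)/(w^2 - 7*w + 12)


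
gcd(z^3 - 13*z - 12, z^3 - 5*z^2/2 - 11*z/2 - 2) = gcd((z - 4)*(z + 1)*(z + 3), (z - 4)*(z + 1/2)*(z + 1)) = z^2 - 3*z - 4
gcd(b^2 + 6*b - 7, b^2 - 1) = b - 1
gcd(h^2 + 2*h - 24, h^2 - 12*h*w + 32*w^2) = 1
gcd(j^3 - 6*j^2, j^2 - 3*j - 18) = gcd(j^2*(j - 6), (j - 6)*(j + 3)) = j - 6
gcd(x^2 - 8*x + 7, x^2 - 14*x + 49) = x - 7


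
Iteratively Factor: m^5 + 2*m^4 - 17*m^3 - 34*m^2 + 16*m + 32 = (m + 4)*(m^4 - 2*m^3 - 9*m^2 + 2*m + 8) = (m + 1)*(m + 4)*(m^3 - 3*m^2 - 6*m + 8) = (m - 1)*(m + 1)*(m + 4)*(m^2 - 2*m - 8) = (m - 1)*(m + 1)*(m + 2)*(m + 4)*(m - 4)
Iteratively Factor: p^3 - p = (p)*(p^2 - 1) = p*(p - 1)*(p + 1)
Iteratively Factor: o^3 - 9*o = (o + 3)*(o^2 - 3*o) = (o - 3)*(o + 3)*(o)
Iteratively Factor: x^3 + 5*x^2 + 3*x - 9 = (x + 3)*(x^2 + 2*x - 3) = (x + 3)^2*(x - 1)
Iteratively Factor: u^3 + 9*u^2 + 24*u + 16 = (u + 4)*(u^2 + 5*u + 4) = (u + 4)^2*(u + 1)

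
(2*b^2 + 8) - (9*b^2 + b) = -7*b^2 - b + 8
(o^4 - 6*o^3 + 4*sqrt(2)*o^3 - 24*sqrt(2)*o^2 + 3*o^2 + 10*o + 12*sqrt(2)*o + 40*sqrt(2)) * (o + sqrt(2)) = o^5 - 6*o^4 + 5*sqrt(2)*o^4 - 30*sqrt(2)*o^3 + 11*o^3 - 38*o^2 + 15*sqrt(2)*o^2 + 24*o + 50*sqrt(2)*o + 80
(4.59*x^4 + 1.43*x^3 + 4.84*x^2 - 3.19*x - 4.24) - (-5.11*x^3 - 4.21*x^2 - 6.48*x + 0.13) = 4.59*x^4 + 6.54*x^3 + 9.05*x^2 + 3.29*x - 4.37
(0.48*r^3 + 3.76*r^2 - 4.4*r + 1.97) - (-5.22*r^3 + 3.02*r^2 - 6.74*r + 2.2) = 5.7*r^3 + 0.74*r^2 + 2.34*r - 0.23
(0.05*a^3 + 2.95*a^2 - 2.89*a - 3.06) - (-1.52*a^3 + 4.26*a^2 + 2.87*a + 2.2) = 1.57*a^3 - 1.31*a^2 - 5.76*a - 5.26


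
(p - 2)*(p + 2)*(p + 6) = p^3 + 6*p^2 - 4*p - 24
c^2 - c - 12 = (c - 4)*(c + 3)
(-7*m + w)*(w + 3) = -7*m*w - 21*m + w^2 + 3*w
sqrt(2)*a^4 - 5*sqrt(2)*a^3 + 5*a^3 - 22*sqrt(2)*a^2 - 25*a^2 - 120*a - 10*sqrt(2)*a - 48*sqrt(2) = (a - 8)*(a + 3)*(a + 2*sqrt(2))*(sqrt(2)*a + 1)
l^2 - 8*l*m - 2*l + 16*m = (l - 2)*(l - 8*m)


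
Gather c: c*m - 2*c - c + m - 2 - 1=c*(m - 3) + m - 3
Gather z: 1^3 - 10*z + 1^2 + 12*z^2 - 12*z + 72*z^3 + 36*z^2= 72*z^3 + 48*z^2 - 22*z + 2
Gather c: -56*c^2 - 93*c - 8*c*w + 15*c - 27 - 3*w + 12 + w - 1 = -56*c^2 + c*(-8*w - 78) - 2*w - 16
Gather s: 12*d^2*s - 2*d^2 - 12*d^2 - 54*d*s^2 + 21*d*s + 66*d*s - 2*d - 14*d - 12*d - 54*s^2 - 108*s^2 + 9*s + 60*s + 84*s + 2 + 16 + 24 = -14*d^2 - 28*d + s^2*(-54*d - 162) + s*(12*d^2 + 87*d + 153) + 42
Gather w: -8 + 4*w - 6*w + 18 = 10 - 2*w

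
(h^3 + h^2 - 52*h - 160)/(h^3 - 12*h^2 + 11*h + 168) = (h^2 + 9*h + 20)/(h^2 - 4*h - 21)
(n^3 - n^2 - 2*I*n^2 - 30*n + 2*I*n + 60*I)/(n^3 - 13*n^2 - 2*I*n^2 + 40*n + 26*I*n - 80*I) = (n^2 - n - 30)/(n^2 - 13*n + 40)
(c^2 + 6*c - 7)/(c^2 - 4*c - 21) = (-c^2 - 6*c + 7)/(-c^2 + 4*c + 21)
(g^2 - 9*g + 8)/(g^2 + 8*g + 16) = (g^2 - 9*g + 8)/(g^2 + 8*g + 16)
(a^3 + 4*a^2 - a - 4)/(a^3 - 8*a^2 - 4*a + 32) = (a^3 + 4*a^2 - a - 4)/(a^3 - 8*a^2 - 4*a + 32)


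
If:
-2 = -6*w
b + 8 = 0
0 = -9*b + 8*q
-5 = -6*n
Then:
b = -8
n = 5/6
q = -9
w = 1/3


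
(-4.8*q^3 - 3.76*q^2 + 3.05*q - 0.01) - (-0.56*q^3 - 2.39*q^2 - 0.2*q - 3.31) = -4.24*q^3 - 1.37*q^2 + 3.25*q + 3.3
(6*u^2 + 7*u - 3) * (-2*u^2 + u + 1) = -12*u^4 - 8*u^3 + 19*u^2 + 4*u - 3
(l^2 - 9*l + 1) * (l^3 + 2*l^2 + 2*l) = l^5 - 7*l^4 - 15*l^3 - 16*l^2 + 2*l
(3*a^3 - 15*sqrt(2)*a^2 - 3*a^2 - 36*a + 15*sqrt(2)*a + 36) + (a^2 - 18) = 3*a^3 - 15*sqrt(2)*a^2 - 2*a^2 - 36*a + 15*sqrt(2)*a + 18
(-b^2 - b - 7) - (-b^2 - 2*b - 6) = b - 1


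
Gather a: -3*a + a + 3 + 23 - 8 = 18 - 2*a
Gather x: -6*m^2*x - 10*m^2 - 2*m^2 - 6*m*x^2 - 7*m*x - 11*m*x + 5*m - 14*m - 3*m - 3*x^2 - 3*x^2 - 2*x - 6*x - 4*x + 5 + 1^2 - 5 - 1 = -12*m^2 - 12*m + x^2*(-6*m - 6) + x*(-6*m^2 - 18*m - 12)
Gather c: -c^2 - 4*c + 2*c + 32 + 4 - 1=-c^2 - 2*c + 35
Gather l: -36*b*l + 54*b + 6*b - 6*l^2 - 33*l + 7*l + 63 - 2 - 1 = 60*b - 6*l^2 + l*(-36*b - 26) + 60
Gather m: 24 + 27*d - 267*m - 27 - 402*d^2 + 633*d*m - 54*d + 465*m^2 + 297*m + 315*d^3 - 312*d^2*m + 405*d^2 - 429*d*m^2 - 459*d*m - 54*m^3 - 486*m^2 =315*d^3 + 3*d^2 - 27*d - 54*m^3 + m^2*(-429*d - 21) + m*(-312*d^2 + 174*d + 30) - 3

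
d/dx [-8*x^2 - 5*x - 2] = -16*x - 5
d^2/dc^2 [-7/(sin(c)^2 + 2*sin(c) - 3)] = (-42*sin(c) + 28*cos(c)^2 - 126)*cos(c)^2/(sin(c)^2 + 2*sin(c) - 3)^3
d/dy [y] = 1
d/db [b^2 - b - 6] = 2*b - 1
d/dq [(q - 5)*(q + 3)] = 2*q - 2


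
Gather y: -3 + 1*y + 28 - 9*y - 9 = 16 - 8*y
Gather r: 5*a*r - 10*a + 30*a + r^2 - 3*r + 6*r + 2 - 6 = 20*a + r^2 + r*(5*a + 3) - 4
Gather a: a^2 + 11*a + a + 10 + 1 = a^2 + 12*a + 11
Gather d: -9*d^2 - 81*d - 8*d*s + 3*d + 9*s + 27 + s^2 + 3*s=-9*d^2 + d*(-8*s - 78) + s^2 + 12*s + 27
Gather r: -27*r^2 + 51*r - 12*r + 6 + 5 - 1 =-27*r^2 + 39*r + 10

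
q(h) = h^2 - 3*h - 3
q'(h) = 2*h - 3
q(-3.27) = 17.50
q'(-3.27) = -9.54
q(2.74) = -3.71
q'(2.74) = 2.48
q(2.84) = -3.45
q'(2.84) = 2.68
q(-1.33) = 2.76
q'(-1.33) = -5.66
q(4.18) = 1.93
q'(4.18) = 5.36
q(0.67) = -4.56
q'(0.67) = -1.66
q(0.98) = -4.98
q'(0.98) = -1.04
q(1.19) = -5.15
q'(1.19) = -0.62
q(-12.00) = 177.00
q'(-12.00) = -27.00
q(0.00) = -3.00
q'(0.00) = -3.00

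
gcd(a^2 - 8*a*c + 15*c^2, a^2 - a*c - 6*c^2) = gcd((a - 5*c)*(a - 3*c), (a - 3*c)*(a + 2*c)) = a - 3*c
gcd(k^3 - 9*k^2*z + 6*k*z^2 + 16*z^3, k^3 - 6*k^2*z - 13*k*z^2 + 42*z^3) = -k + 2*z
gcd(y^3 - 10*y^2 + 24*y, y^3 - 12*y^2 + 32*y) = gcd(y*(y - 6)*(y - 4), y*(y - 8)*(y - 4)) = y^2 - 4*y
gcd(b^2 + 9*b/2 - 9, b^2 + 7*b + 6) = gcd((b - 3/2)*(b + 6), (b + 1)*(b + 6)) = b + 6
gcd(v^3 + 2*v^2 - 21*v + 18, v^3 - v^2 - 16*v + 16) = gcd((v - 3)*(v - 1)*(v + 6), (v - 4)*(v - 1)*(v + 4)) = v - 1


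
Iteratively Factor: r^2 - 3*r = (r)*(r - 3)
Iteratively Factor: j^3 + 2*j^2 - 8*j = (j - 2)*(j^2 + 4*j) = (j - 2)*(j + 4)*(j)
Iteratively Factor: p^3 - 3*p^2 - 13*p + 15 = (p - 1)*(p^2 - 2*p - 15) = (p - 1)*(p + 3)*(p - 5)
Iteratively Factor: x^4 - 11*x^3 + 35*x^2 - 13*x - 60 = (x - 3)*(x^3 - 8*x^2 + 11*x + 20) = (x - 5)*(x - 3)*(x^2 - 3*x - 4) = (x - 5)*(x - 3)*(x + 1)*(x - 4)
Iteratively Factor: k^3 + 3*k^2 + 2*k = (k + 1)*(k^2 + 2*k) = k*(k + 1)*(k + 2)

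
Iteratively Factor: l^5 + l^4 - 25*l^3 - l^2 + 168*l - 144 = (l - 3)*(l^4 + 4*l^3 - 13*l^2 - 40*l + 48) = (l - 3)*(l + 4)*(l^3 - 13*l + 12) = (l - 3)*(l + 4)^2*(l^2 - 4*l + 3) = (l - 3)*(l - 1)*(l + 4)^2*(l - 3)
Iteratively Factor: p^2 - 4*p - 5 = (p - 5)*(p + 1)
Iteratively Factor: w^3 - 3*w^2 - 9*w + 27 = (w - 3)*(w^2 - 9) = (w - 3)*(w + 3)*(w - 3)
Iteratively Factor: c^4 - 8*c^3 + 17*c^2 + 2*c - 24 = (c - 4)*(c^3 - 4*c^2 + c + 6) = (c - 4)*(c - 3)*(c^2 - c - 2) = (c - 4)*(c - 3)*(c + 1)*(c - 2)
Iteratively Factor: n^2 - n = (n - 1)*(n)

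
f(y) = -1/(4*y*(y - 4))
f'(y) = 1/(4*y*(y - 4)^2) + 1/(4*y^2*(y - 4))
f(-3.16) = -0.01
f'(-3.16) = -0.01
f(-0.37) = -0.15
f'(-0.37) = -0.45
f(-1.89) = -0.02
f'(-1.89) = -0.02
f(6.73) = -0.01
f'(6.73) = 0.01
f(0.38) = 0.18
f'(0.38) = -0.43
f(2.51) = 0.07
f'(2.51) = 0.02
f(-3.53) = -0.01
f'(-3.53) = -0.00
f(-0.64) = -0.08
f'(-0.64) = -0.15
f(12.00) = 0.00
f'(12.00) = 0.00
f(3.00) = 0.08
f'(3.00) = 0.06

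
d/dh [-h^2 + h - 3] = 1 - 2*h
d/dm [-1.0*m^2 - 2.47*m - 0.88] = -2.0*m - 2.47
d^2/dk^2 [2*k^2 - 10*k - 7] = 4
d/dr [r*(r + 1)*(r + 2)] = 3*r^2 + 6*r + 2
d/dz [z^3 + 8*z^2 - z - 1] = 3*z^2 + 16*z - 1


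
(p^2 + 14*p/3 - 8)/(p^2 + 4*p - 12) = (p - 4/3)/(p - 2)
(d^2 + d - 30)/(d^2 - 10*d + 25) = (d + 6)/(d - 5)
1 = 1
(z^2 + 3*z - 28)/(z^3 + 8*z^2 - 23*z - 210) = (z - 4)/(z^2 + z - 30)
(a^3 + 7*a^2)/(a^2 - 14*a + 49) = a^2*(a + 7)/(a^2 - 14*a + 49)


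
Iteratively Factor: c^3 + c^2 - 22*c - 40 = (c - 5)*(c^2 + 6*c + 8) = (c - 5)*(c + 2)*(c + 4)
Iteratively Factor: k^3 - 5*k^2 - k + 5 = (k - 5)*(k^2 - 1) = (k - 5)*(k - 1)*(k + 1)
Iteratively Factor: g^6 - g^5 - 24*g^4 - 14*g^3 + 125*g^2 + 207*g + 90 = (g + 1)*(g^5 - 2*g^4 - 22*g^3 + 8*g^2 + 117*g + 90) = (g - 3)*(g + 1)*(g^4 + g^3 - 19*g^2 - 49*g - 30) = (g - 3)*(g + 1)*(g + 2)*(g^3 - g^2 - 17*g - 15) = (g - 3)*(g + 1)^2*(g + 2)*(g^2 - 2*g - 15) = (g - 3)*(g + 1)^2*(g + 2)*(g + 3)*(g - 5)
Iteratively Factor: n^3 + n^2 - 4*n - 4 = (n + 2)*(n^2 - n - 2) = (n + 1)*(n + 2)*(n - 2)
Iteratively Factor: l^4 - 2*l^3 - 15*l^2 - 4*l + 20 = (l + 2)*(l^3 - 4*l^2 - 7*l + 10) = (l - 1)*(l + 2)*(l^2 - 3*l - 10) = (l - 5)*(l - 1)*(l + 2)*(l + 2)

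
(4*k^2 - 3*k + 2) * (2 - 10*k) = -40*k^3 + 38*k^2 - 26*k + 4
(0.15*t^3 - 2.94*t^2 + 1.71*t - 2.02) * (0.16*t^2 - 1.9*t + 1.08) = 0.024*t^5 - 0.7554*t^4 + 6.0216*t^3 - 6.7474*t^2 + 5.6848*t - 2.1816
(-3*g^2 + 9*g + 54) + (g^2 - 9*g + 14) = 68 - 2*g^2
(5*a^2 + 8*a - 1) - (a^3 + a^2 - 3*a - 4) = -a^3 + 4*a^2 + 11*a + 3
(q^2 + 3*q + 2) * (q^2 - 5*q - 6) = q^4 - 2*q^3 - 19*q^2 - 28*q - 12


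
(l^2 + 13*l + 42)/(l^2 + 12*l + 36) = (l + 7)/(l + 6)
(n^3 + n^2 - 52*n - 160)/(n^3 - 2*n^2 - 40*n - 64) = (n + 5)/(n + 2)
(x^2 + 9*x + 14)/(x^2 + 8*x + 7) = (x + 2)/(x + 1)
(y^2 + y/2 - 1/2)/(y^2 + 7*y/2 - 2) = (y + 1)/(y + 4)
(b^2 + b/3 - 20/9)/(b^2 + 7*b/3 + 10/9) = (3*b - 4)/(3*b + 2)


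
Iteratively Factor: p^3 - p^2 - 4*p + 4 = (p - 1)*(p^2 - 4) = (p - 2)*(p - 1)*(p + 2)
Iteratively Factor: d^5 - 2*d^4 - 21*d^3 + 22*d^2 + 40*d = (d - 5)*(d^4 + 3*d^3 - 6*d^2 - 8*d) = (d - 5)*(d + 1)*(d^3 + 2*d^2 - 8*d) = (d - 5)*(d - 2)*(d + 1)*(d^2 + 4*d) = (d - 5)*(d - 2)*(d + 1)*(d + 4)*(d)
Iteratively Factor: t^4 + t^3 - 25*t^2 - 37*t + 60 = (t + 3)*(t^3 - 2*t^2 - 19*t + 20) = (t - 5)*(t + 3)*(t^2 + 3*t - 4) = (t - 5)*(t - 1)*(t + 3)*(t + 4)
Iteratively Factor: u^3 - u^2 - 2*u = (u - 2)*(u^2 + u) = (u - 2)*(u + 1)*(u)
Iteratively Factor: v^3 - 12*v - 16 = (v + 2)*(v^2 - 2*v - 8) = (v + 2)^2*(v - 4)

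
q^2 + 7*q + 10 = (q + 2)*(q + 5)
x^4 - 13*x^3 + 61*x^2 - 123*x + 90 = (x - 5)*(x - 3)^2*(x - 2)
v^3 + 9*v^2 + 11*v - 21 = (v - 1)*(v + 3)*(v + 7)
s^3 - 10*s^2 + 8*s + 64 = (s - 8)*(s - 4)*(s + 2)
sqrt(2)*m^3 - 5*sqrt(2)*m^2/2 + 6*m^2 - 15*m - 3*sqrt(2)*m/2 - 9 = (m - 3)*(m + 3*sqrt(2))*(sqrt(2)*m + sqrt(2)/2)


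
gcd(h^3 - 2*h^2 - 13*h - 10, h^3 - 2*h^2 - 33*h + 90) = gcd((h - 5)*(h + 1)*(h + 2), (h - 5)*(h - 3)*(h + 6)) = h - 5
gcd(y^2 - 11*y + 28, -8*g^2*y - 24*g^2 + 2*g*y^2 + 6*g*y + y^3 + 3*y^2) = 1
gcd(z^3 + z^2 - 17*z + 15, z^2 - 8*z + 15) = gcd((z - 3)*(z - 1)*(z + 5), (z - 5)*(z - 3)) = z - 3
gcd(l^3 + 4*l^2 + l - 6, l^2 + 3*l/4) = 1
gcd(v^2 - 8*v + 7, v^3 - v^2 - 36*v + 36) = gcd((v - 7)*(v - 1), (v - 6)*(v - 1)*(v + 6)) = v - 1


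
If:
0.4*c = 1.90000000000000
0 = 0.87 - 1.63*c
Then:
No Solution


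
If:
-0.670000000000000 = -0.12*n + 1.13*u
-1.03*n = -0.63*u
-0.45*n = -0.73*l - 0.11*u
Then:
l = -0.14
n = -0.39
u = -0.63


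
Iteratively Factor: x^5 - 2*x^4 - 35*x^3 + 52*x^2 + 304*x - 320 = (x - 5)*(x^4 + 3*x^3 - 20*x^2 - 48*x + 64) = (x - 5)*(x - 4)*(x^3 + 7*x^2 + 8*x - 16) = (x - 5)*(x - 4)*(x + 4)*(x^2 + 3*x - 4) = (x - 5)*(x - 4)*(x - 1)*(x + 4)*(x + 4)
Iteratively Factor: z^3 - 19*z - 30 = (z + 3)*(z^2 - 3*z - 10) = (z + 2)*(z + 3)*(z - 5)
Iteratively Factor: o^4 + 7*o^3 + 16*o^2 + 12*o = (o + 2)*(o^3 + 5*o^2 + 6*o) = o*(o + 2)*(o^2 + 5*o + 6) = o*(o + 2)*(o + 3)*(o + 2)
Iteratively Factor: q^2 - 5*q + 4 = (q - 4)*(q - 1)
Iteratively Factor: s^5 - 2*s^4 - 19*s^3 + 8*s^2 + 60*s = (s - 5)*(s^4 + 3*s^3 - 4*s^2 - 12*s) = (s - 5)*(s + 3)*(s^3 - 4*s) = (s - 5)*(s - 2)*(s + 3)*(s^2 + 2*s) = s*(s - 5)*(s - 2)*(s + 3)*(s + 2)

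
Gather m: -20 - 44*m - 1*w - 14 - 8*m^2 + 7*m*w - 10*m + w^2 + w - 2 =-8*m^2 + m*(7*w - 54) + w^2 - 36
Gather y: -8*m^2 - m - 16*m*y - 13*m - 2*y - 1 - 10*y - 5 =-8*m^2 - 14*m + y*(-16*m - 12) - 6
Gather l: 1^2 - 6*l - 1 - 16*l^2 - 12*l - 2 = -16*l^2 - 18*l - 2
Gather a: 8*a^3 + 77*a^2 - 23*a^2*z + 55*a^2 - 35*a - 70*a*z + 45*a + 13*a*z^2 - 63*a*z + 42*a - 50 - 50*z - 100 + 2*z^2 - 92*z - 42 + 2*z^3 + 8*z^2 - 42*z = 8*a^3 + a^2*(132 - 23*z) + a*(13*z^2 - 133*z + 52) + 2*z^3 + 10*z^2 - 184*z - 192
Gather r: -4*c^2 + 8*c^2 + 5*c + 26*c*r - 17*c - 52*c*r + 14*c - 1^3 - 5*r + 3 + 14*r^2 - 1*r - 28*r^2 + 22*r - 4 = 4*c^2 + 2*c - 14*r^2 + r*(16 - 26*c) - 2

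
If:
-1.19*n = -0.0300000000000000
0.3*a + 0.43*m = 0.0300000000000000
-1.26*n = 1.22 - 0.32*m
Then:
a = -5.51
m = 3.91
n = 0.03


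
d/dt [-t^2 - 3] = -2*t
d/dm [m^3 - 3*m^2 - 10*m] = 3*m^2 - 6*m - 10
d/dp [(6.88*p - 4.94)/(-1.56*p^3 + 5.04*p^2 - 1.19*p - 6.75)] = (21.4656*p^3 - 57.7944*p^2 + 49.7952*p - 52.3186)/(2.4336*p^6 - 15.7248*p^5 + 29.1144*p^4 + 9.0648*p^3 - 66.6239*p^2 + 16.065*p + 45.5625)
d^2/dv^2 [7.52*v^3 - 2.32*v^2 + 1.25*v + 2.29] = 45.12*v - 4.64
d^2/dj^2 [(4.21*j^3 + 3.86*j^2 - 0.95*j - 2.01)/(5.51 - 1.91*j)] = (-30.717002*j^3 + 265.838766*j^2 - 766.896126*j - 199.71882)/(6.967871*j^3 - 60.303093*j^2 + 173.963373*j - 167.284151)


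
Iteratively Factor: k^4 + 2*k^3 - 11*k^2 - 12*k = (k + 1)*(k^3 + k^2 - 12*k) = (k + 1)*(k + 4)*(k^2 - 3*k) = (k - 3)*(k + 1)*(k + 4)*(k)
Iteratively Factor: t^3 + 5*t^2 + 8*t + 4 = (t + 2)*(t^2 + 3*t + 2) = (t + 1)*(t + 2)*(t + 2)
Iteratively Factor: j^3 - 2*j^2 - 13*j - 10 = (j + 2)*(j^2 - 4*j - 5) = (j + 1)*(j + 2)*(j - 5)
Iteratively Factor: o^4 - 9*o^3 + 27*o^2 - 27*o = (o - 3)*(o^3 - 6*o^2 + 9*o) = (o - 3)^2*(o^2 - 3*o) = o*(o - 3)^2*(o - 3)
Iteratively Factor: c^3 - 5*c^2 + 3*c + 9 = (c - 3)*(c^2 - 2*c - 3) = (c - 3)*(c + 1)*(c - 3)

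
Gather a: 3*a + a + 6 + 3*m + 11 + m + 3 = 4*a + 4*m + 20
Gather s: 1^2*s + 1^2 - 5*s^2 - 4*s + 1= -5*s^2 - 3*s + 2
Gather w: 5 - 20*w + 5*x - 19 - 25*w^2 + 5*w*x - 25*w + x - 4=-25*w^2 + w*(5*x - 45) + 6*x - 18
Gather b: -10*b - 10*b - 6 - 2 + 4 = -20*b - 4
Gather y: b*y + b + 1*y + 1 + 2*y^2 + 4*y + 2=b + 2*y^2 + y*(b + 5) + 3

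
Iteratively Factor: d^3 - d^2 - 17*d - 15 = (d - 5)*(d^2 + 4*d + 3) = (d - 5)*(d + 1)*(d + 3)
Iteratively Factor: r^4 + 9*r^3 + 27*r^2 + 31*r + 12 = (r + 4)*(r^3 + 5*r^2 + 7*r + 3) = (r + 3)*(r + 4)*(r^2 + 2*r + 1) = (r + 1)*(r + 3)*(r + 4)*(r + 1)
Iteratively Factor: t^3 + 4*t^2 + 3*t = (t + 3)*(t^2 + t) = t*(t + 3)*(t + 1)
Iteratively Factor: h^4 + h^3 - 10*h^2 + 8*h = (h + 4)*(h^3 - 3*h^2 + 2*h) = (h - 1)*(h + 4)*(h^2 - 2*h) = (h - 2)*(h - 1)*(h + 4)*(h)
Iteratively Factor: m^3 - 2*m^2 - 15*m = (m)*(m^2 - 2*m - 15) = m*(m + 3)*(m - 5)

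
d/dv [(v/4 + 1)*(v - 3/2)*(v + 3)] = 3*v^2/4 + 11*v/4 + 3/8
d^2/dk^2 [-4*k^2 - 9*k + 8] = -8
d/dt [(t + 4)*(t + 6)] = 2*t + 10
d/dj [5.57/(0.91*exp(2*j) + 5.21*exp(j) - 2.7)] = (-10.1374*exp(j) - 29.0197)*exp(j)/(0.91*exp(2*j) + 5.21*exp(j) - 2.7)^2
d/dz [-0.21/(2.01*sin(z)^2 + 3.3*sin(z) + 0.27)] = (0.8442*sin(z) + 0.693)*cos(z)/(2.01*sin(z)^2 + 3.3*sin(z) + 0.27)^2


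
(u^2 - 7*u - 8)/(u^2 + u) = (u - 8)/u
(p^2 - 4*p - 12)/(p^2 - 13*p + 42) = (p + 2)/(p - 7)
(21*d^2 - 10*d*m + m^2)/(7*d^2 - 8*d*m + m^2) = (3*d - m)/(d - m)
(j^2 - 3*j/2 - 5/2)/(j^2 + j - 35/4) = 2*(j + 1)/(2*j + 7)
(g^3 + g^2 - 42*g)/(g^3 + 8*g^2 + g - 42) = g*(g - 6)/(g^2 + g - 6)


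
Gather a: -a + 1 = 1 - a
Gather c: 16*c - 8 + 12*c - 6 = 28*c - 14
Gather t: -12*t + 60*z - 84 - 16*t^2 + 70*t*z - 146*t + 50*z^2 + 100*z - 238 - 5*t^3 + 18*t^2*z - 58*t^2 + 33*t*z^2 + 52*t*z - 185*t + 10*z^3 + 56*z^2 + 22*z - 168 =-5*t^3 + t^2*(18*z - 74) + t*(33*z^2 + 122*z - 343) + 10*z^3 + 106*z^2 + 182*z - 490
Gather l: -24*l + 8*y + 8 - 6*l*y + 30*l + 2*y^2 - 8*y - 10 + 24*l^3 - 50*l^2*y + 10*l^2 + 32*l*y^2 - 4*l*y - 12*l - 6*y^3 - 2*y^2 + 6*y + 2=24*l^3 + l^2*(10 - 50*y) + l*(32*y^2 - 10*y - 6) - 6*y^3 + 6*y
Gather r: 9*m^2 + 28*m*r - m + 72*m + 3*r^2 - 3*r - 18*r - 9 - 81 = 9*m^2 + 71*m + 3*r^2 + r*(28*m - 21) - 90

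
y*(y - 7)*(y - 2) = y^3 - 9*y^2 + 14*y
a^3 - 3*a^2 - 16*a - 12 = (a - 6)*(a + 1)*(a + 2)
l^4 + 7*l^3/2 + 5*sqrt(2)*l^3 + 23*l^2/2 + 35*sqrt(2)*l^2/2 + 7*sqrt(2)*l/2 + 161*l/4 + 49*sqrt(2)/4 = (l + 7/2)*(l + sqrt(2)/2)*(l + sqrt(2))*(l + 7*sqrt(2)/2)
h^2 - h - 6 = (h - 3)*(h + 2)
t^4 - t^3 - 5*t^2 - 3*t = t*(t - 3)*(t + 1)^2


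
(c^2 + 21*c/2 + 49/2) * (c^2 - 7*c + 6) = c^4 + 7*c^3/2 - 43*c^2 - 217*c/2 + 147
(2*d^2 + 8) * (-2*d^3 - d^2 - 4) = -4*d^5 - 2*d^4 - 16*d^3 - 16*d^2 - 32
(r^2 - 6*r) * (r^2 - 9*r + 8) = r^4 - 15*r^3 + 62*r^2 - 48*r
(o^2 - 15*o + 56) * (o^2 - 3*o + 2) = o^4 - 18*o^3 + 103*o^2 - 198*o + 112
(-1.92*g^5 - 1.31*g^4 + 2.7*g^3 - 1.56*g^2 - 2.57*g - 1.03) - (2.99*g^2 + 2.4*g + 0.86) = -1.92*g^5 - 1.31*g^4 + 2.7*g^3 - 4.55*g^2 - 4.97*g - 1.89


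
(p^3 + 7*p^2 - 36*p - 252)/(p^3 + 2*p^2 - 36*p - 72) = (p + 7)/(p + 2)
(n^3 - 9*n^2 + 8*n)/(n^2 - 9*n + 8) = n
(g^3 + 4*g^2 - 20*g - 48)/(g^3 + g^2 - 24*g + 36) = (g^2 - 2*g - 8)/(g^2 - 5*g + 6)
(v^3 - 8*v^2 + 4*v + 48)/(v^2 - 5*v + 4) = (v^2 - 4*v - 12)/(v - 1)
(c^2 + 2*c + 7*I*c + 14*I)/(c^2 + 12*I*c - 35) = (c + 2)/(c + 5*I)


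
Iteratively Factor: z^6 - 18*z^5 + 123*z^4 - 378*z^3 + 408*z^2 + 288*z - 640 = (z - 2)*(z^5 - 16*z^4 + 91*z^3 - 196*z^2 + 16*z + 320) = (z - 5)*(z - 2)*(z^4 - 11*z^3 + 36*z^2 - 16*z - 64) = (z - 5)*(z - 4)*(z - 2)*(z^3 - 7*z^2 + 8*z + 16) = (z - 5)*(z - 4)^2*(z - 2)*(z^2 - 3*z - 4) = (z - 5)*(z - 4)^3*(z - 2)*(z + 1)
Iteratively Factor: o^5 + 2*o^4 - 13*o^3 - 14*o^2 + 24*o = (o - 3)*(o^4 + 5*o^3 + 2*o^2 - 8*o) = (o - 3)*(o + 4)*(o^3 + o^2 - 2*o) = o*(o - 3)*(o + 4)*(o^2 + o - 2) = o*(o - 3)*(o + 2)*(o + 4)*(o - 1)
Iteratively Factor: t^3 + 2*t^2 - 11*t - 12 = (t - 3)*(t^2 + 5*t + 4) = (t - 3)*(t + 4)*(t + 1)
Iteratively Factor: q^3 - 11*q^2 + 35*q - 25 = (q - 5)*(q^2 - 6*q + 5) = (q - 5)*(q - 1)*(q - 5)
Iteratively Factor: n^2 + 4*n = (n)*(n + 4)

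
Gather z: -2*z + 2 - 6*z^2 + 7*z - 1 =-6*z^2 + 5*z + 1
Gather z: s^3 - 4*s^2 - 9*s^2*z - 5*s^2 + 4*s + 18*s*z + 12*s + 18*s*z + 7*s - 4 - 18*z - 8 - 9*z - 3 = s^3 - 9*s^2 + 23*s + z*(-9*s^2 + 36*s - 27) - 15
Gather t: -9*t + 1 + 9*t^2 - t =9*t^2 - 10*t + 1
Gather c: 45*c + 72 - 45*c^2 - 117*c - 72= -45*c^2 - 72*c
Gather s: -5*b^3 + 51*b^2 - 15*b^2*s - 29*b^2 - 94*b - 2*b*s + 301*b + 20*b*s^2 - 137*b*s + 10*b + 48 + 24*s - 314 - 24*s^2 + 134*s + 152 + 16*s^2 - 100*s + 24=-5*b^3 + 22*b^2 + 217*b + s^2*(20*b - 8) + s*(-15*b^2 - 139*b + 58) - 90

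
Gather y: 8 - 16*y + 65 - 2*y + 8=81 - 18*y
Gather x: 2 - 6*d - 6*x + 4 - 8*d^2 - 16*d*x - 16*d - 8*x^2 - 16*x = -8*d^2 - 22*d - 8*x^2 + x*(-16*d - 22) + 6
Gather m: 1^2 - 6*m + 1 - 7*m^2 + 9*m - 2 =-7*m^2 + 3*m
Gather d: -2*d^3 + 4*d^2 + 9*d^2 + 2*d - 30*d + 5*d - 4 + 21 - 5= -2*d^3 + 13*d^2 - 23*d + 12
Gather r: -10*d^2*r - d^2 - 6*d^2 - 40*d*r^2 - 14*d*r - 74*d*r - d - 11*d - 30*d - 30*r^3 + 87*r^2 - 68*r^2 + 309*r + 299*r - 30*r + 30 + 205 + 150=-7*d^2 - 42*d - 30*r^3 + r^2*(19 - 40*d) + r*(-10*d^2 - 88*d + 578) + 385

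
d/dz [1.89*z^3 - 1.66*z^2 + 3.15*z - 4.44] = 5.67*z^2 - 3.32*z + 3.15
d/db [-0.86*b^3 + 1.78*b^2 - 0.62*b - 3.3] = -2.58*b^2 + 3.56*b - 0.62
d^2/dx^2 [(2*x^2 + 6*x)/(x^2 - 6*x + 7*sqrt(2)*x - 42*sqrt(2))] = 4*(x*(x + 3)*(2*x - 6 + 7*sqrt(2))^2 - (x^2 + 3*x + (2*x + 3)*(2*x - 6 + 7*sqrt(2)))*(x^2 - 6*x + 7*sqrt(2)*x - 42*sqrt(2)) + (x^2 - 6*x + 7*sqrt(2)*x - 42*sqrt(2))^2)/(x^2 - 6*x + 7*sqrt(2)*x - 42*sqrt(2))^3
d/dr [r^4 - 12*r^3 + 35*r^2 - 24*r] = 4*r^3 - 36*r^2 + 70*r - 24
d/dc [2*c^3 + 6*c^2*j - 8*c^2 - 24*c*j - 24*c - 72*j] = 6*c^2 + 12*c*j - 16*c - 24*j - 24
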